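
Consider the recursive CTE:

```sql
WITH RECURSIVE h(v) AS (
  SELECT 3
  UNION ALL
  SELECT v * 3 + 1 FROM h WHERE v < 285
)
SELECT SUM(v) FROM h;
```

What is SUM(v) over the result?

Base: v=3.
Iteration 1: 3 < 285 holds -> v = 3 * 3 + 1 = 10.
Iteration 2: 10 < 285 holds -> v = 10 * 3 + 1 = 31.
Iteration 3: 31 < 285 holds -> v = 31 * 3 + 1 = 94.
Iteration 4: 94 < 285 holds -> v = 94 * 3 + 1 = 283.
Iteration 5: 283 < 285 holds -> v = 283 * 3 + 1 = 850.
Iteration 6: 850 < 285 fails; recursion stops.
SUM(v) = 3 + 10 + 31 + 94 + 283 + 850 = 1271.

1271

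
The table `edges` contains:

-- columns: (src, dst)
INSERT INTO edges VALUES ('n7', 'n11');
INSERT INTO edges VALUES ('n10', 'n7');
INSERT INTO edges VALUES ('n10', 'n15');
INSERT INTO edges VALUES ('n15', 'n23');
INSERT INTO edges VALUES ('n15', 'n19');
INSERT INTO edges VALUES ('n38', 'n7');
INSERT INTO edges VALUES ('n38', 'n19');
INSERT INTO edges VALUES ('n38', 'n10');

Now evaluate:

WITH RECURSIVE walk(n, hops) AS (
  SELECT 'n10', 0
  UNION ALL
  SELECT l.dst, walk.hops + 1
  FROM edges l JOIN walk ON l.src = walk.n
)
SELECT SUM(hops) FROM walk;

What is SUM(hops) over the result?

8

Base: (n10, hops=0).
Iteration 1: edges from {n10} -> (n15, hops=1), (n7, hops=1).
Iteration 2: edges from {n15,n7} -> (n11, hops=2), (n19, hops=2), (n23, hops=2).
Iteration 3: no outgoing edges from {n11,n19,n23}; recursion stops.
SUM(hops) = 0 + 1 + 1 + 2 + 2 + 2 = 8.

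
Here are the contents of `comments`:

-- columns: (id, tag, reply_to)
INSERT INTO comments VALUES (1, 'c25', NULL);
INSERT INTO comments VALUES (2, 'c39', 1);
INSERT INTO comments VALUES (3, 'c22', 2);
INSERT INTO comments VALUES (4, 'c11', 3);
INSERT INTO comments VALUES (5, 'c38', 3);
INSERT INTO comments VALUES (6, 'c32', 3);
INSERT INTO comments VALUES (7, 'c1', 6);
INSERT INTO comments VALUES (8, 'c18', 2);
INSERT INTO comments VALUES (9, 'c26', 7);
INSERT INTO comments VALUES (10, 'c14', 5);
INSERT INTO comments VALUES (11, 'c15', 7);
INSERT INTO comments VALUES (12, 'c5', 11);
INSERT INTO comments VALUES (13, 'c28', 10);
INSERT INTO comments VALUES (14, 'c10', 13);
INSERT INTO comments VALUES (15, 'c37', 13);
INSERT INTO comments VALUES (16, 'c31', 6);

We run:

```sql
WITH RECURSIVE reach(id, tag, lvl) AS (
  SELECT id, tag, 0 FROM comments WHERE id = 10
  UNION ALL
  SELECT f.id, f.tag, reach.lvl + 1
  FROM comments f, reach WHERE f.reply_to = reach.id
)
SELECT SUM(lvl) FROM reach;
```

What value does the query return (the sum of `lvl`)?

5

Base: id=10 (c14) at lvl 0.
Iteration 1: rows with reply_to in {10} -> c28 (id 13, lvl 1).
Iteration 2: rows with reply_to in {13} -> c10 (id 14, lvl 2), c37 (id 15, lvl 2).
Iteration 3: no rows with reply_to in {14,15}; recursion stops.
SUM(lvl) = 0 + 1 + 2 + 2 = 5.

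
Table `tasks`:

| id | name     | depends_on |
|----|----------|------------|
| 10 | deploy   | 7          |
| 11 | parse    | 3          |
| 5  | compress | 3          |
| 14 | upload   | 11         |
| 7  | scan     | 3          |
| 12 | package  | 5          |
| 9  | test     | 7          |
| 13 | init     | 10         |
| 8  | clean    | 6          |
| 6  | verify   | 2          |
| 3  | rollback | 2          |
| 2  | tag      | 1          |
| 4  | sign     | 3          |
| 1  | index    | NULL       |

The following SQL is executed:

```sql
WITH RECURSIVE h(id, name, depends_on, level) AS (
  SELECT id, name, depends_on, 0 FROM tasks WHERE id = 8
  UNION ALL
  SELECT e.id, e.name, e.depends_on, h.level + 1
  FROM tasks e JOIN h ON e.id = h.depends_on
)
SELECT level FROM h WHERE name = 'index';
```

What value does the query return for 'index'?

Base: id=8 (clean), depends_on=6, level 0.
Iteration 1: join on id=6 -> verify (id 6, depends_on=2, level 1).
Iteration 2: join on id=2 -> tag (id 2, depends_on=1, level 2).
Iteration 3: join on id=1 -> index (id 1, depends_on=NULL, level 3).
Iteration 4: depends_on is NULL; no match; recursion stops.

3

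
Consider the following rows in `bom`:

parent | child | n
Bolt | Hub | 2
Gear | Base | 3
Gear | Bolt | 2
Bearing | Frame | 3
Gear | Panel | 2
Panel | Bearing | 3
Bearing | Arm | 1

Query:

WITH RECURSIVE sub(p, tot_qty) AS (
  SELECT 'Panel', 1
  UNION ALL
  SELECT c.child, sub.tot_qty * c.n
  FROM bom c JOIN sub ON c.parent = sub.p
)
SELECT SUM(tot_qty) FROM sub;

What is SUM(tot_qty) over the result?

Base: (Panel, tot_qty=1).
Iteration 1: components of {Panel} -> Bearing = 1*3 = 3.
Iteration 2: components of {Bearing} -> Arm = 3*1 = 3, Frame = 3*3 = 9.
Iteration 3: no further components; recursion stops.
SUM(tot_qty) = 1 + 3 + 3 + 9 = 16.

16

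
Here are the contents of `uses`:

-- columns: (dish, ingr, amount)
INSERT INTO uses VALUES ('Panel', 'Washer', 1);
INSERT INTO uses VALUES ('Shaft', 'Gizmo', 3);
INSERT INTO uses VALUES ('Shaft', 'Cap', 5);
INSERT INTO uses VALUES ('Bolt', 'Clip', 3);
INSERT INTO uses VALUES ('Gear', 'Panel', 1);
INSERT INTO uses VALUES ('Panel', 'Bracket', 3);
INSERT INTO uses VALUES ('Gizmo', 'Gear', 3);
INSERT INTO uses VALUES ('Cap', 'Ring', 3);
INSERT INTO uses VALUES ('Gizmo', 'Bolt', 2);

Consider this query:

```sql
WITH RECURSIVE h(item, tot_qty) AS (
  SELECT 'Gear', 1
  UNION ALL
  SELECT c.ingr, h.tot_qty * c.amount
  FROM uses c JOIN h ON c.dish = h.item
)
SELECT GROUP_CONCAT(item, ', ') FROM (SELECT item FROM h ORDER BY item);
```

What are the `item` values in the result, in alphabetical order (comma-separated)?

Base: (Gear, tot_qty=1).
Iteration 1: components of {Gear} -> Panel = 1*1 = 1.
Iteration 2: components of {Panel} -> Bracket = 1*3 = 3, Washer = 1*1 = 1.
Iteration 3: no further components; recursion stops.

Bracket, Gear, Panel, Washer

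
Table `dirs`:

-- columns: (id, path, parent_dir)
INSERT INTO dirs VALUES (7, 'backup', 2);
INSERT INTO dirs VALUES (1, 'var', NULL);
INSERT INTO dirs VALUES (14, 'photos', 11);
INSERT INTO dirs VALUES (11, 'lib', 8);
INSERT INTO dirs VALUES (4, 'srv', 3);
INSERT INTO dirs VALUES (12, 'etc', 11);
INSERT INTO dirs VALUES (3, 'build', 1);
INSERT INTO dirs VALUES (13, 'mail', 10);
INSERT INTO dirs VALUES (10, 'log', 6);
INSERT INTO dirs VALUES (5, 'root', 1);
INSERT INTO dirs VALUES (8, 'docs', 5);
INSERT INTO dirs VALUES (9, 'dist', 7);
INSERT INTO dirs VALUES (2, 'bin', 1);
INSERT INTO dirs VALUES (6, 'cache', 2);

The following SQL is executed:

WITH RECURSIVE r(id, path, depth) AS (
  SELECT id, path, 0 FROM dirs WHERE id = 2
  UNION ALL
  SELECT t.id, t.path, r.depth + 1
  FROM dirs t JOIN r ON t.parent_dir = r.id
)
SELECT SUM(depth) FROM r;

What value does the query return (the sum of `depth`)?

Base: id=2 (bin) at depth 0.
Iteration 1: rows with parent_dir in {2} -> cache (id 6, depth 1), backup (id 7, depth 1).
Iteration 2: rows with parent_dir in {6,7} -> dist (id 9, depth 2), log (id 10, depth 2).
Iteration 3: rows with parent_dir in {9,10} -> mail (id 13, depth 3).
Iteration 4: no rows with parent_dir in {13}; recursion stops.
SUM(depth) = 0 + 1 + 1 + 2 + 2 + 3 = 9.

9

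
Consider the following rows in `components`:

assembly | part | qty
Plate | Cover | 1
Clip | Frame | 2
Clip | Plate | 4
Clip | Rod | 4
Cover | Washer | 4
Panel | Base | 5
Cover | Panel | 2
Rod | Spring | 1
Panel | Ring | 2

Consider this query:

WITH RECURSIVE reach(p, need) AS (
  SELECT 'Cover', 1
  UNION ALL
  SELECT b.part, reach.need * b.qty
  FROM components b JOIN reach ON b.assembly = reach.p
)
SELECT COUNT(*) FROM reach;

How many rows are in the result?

Base: (Cover, need=1).
Iteration 1: components of {Cover} -> Panel = 1*2 = 2, Washer = 1*4 = 4.
Iteration 2: components of {Panel,Washer} -> Base = 2*5 = 10, Ring = 2*2 = 4.
Iteration 3: no further components; recursion stops.
Total rows emitted: 5.

5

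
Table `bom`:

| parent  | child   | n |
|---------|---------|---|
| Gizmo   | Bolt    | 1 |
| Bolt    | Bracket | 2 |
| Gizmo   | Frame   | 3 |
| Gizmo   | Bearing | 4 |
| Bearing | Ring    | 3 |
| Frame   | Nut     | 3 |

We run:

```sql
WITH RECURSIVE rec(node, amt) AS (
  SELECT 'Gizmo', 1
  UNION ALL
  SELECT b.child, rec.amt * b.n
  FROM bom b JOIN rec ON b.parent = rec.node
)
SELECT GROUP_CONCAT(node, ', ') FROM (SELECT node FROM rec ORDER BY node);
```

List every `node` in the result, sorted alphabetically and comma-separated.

Bearing, Bolt, Bracket, Frame, Gizmo, Nut, Ring

Base: (Gizmo, amt=1).
Iteration 1: components of {Gizmo} -> Bearing = 1*4 = 4, Bolt = 1*1 = 1, Frame = 1*3 = 3.
Iteration 2: components of {Bearing,Bolt,Frame} -> Bracket = 1*2 = 2, Nut = 3*3 = 9, Ring = 4*3 = 12.
Iteration 3: no further components; recursion stops.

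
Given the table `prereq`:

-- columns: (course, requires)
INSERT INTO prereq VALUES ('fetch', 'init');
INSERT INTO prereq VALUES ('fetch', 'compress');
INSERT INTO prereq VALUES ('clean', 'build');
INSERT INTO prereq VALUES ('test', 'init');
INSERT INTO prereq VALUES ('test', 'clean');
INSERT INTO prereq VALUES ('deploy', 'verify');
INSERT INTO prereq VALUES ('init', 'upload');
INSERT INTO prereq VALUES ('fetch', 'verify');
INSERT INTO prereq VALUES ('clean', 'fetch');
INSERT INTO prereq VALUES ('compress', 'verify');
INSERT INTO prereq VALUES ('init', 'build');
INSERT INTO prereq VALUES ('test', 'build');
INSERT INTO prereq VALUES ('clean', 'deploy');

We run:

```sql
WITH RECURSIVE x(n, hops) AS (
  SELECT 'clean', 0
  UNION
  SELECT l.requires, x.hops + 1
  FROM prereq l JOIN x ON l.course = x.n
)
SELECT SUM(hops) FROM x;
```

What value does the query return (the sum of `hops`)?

18

Base: (clean, hops=0).
Iteration 1: edges from {clean} -> (build, hops=1), (deploy, hops=1), (fetch, hops=1).
Iteration 2: edges from {build,deploy,fetch} -> (compress, hops=2), (init, hops=2), (verify, hops=2). [UNION drops 1 duplicate row(s)]
Iteration 3: edges from {compress,init,verify} -> (build, hops=3), (upload, hops=3), (verify, hops=3).
Iteration 4: no outgoing edges from {build,upload,verify}; recursion stops.
SUM(hops) = 0 + 1 + 1 + 1 + 2 + 2 + 2 + 3 + 3 + 3 = 18.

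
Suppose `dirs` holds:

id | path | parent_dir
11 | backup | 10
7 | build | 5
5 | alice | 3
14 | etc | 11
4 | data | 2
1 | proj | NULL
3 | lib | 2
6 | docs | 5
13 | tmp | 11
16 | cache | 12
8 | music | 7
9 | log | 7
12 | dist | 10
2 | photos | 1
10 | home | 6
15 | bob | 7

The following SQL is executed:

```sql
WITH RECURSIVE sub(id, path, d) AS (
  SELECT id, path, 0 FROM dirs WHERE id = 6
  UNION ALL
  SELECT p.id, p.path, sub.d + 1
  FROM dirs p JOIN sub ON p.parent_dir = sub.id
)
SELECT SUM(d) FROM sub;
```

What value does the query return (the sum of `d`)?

Base: id=6 (docs) at d 0.
Iteration 1: rows with parent_dir in {6} -> home (id 10, d 1).
Iteration 2: rows with parent_dir in {10} -> backup (id 11, d 2), dist (id 12, d 2).
Iteration 3: rows with parent_dir in {11,12} -> tmp (id 13, d 3), etc (id 14, d 3), cache (id 16, d 3).
Iteration 4: no rows with parent_dir in {13,14,16}; recursion stops.
SUM(d) = 0 + 1 + 2 + 2 + 3 + 3 + 3 = 14.

14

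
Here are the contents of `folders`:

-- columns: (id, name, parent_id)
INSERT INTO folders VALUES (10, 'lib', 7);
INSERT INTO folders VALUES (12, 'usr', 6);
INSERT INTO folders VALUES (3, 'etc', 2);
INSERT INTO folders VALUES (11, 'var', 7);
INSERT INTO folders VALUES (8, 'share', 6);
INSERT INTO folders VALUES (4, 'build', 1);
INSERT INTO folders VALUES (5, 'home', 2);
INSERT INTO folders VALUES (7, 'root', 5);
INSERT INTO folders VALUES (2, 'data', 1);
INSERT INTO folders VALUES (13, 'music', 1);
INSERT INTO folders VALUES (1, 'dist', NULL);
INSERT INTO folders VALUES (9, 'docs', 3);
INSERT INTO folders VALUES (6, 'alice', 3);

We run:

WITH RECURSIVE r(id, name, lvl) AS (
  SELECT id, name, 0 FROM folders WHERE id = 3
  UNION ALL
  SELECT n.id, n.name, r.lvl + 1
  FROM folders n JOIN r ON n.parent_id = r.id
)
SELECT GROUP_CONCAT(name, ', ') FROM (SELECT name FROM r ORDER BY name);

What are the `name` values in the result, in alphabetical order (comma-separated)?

alice, docs, etc, share, usr

Base: id=3 (etc) at lvl 0.
Iteration 1: rows with parent_id in {3} -> alice (id 6, lvl 1), docs (id 9, lvl 1).
Iteration 2: rows with parent_id in {6,9} -> share (id 8, lvl 2), usr (id 12, lvl 2).
Iteration 3: no rows with parent_id in {8,12}; recursion stops.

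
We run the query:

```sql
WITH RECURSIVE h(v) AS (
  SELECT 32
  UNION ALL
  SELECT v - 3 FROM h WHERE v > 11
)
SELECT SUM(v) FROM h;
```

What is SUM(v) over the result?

172

Base: v=32.
Iteration 1: 32 > 11 holds -> v = 32 - 3 = 29.
Iteration 2: 29 > 11 holds -> v = 29 - 3 = 26.
Iteration 3: 26 > 11 holds -> v = 26 - 3 = 23.
Iteration 4: 23 > 11 holds -> v = 23 - 3 = 20.
Iteration 5: 20 > 11 holds -> v = 20 - 3 = 17.
Iteration 6: 17 > 11 holds -> v = 17 - 3 = 14.
Iteration 7: 14 > 11 holds -> v = 14 - 3 = 11.
Iteration 8: 11 > 11 fails; recursion stops.
SUM(v) = 32 + 29 + 26 + 23 + 20 + 17 + 14 + 11 = 172.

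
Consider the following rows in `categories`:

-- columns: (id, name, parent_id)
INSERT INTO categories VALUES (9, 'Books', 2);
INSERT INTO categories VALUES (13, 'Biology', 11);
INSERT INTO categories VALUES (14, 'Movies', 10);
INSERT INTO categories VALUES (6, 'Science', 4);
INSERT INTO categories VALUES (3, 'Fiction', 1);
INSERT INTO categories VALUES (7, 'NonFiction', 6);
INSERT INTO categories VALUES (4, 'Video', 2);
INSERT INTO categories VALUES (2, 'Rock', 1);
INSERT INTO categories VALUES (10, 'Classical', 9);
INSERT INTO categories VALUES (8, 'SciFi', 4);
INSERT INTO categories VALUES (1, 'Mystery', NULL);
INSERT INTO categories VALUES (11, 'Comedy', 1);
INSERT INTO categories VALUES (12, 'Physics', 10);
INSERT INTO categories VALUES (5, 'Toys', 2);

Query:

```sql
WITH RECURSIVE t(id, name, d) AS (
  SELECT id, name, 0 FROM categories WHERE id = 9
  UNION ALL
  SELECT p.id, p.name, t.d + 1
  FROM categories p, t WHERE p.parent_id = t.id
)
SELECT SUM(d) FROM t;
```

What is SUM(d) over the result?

5

Base: id=9 (Books) at d 0.
Iteration 1: rows with parent_id in {9} -> Classical (id 10, d 1).
Iteration 2: rows with parent_id in {10} -> Physics (id 12, d 2), Movies (id 14, d 2).
Iteration 3: no rows with parent_id in {12,14}; recursion stops.
SUM(d) = 0 + 1 + 2 + 2 = 5.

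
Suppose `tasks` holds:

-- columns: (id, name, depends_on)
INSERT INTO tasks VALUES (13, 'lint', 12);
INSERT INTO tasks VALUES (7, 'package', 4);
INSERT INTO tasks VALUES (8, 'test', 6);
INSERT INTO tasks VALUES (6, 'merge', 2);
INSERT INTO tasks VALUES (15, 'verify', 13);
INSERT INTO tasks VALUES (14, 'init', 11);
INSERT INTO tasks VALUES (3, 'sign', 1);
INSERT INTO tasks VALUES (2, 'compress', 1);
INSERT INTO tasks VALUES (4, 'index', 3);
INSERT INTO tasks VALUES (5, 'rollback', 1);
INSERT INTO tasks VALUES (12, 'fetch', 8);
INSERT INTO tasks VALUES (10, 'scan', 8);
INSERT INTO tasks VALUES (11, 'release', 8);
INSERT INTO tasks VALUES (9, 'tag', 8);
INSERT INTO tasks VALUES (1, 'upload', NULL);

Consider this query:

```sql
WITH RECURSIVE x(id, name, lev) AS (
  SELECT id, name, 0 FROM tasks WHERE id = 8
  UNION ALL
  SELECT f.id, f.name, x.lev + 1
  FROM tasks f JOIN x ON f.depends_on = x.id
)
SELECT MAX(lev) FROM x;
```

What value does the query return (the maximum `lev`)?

3

Base: id=8 (test) at lev 0.
Iteration 1: rows with depends_on in {8} -> tag (id 9, lev 1), scan (id 10, lev 1), release (id 11, lev 1), fetch (id 12, lev 1).
Iteration 2: rows with depends_on in {9,10,11,12} -> lint (id 13, lev 2), init (id 14, lev 2).
Iteration 3: rows with depends_on in {13,14} -> verify (id 15, lev 3).
Iteration 4: no rows with depends_on in {15}; recursion stops.
lev values: 0, 1, 1, 1, 1, 2, 2, 3; the maximum is 3.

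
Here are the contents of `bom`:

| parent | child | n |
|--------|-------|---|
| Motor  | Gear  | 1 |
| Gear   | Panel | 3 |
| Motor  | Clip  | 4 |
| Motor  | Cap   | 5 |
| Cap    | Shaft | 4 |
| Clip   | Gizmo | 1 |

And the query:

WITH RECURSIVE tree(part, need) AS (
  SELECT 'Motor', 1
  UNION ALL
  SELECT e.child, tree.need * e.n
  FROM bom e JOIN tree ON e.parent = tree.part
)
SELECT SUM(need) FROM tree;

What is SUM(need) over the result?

Base: (Motor, need=1).
Iteration 1: components of {Motor} -> Cap = 1*5 = 5, Clip = 1*4 = 4, Gear = 1*1 = 1.
Iteration 2: components of {Cap,Clip,Gear} -> Gizmo = 4*1 = 4, Panel = 1*3 = 3, Shaft = 5*4 = 20.
Iteration 3: no further components; recursion stops.
SUM(need) = 1 + 5 + 1 + 4 + 20 + 3 + 4 = 38.

38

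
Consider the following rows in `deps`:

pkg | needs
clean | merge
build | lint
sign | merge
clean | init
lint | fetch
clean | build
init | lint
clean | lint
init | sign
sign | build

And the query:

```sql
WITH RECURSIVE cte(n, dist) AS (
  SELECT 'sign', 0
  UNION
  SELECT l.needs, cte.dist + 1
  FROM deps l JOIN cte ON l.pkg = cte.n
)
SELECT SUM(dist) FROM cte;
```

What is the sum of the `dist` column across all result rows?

7

Base: (sign, dist=0).
Iteration 1: edges from {sign} -> (build, dist=1), (merge, dist=1).
Iteration 2: edges from {build,merge} -> (lint, dist=2).
Iteration 3: edges from {lint} -> (fetch, dist=3).
Iteration 4: no outgoing edges from {fetch}; recursion stops.
SUM(dist) = 0 + 1 + 1 + 2 + 3 = 7.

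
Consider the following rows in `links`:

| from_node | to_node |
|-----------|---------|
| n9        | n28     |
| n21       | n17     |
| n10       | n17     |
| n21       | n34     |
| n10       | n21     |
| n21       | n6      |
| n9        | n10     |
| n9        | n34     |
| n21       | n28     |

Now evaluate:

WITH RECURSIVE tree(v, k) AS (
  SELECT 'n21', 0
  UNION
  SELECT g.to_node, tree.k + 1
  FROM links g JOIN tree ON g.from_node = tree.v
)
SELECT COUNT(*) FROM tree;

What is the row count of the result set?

Base: (n21, k=0).
Iteration 1: edges from {n21} -> (n17, k=1), (n28, k=1), (n34, k=1), (n6, k=1).
Iteration 2: no outgoing edges from {n17,n28,n34,n6}; recursion stops.
Total rows emitted: 5.

5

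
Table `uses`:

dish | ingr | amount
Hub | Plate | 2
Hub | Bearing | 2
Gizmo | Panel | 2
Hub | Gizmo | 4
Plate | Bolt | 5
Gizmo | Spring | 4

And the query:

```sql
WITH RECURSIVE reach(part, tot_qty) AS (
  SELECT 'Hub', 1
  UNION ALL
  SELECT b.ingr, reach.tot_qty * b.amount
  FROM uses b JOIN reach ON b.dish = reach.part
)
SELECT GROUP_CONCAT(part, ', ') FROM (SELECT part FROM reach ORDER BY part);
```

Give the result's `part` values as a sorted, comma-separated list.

Bearing, Bolt, Gizmo, Hub, Panel, Plate, Spring

Base: (Hub, tot_qty=1).
Iteration 1: components of {Hub} -> Bearing = 1*2 = 2, Gizmo = 1*4 = 4, Plate = 1*2 = 2.
Iteration 2: components of {Bearing,Gizmo,Plate} -> Bolt = 2*5 = 10, Panel = 4*2 = 8, Spring = 4*4 = 16.
Iteration 3: no further components; recursion stops.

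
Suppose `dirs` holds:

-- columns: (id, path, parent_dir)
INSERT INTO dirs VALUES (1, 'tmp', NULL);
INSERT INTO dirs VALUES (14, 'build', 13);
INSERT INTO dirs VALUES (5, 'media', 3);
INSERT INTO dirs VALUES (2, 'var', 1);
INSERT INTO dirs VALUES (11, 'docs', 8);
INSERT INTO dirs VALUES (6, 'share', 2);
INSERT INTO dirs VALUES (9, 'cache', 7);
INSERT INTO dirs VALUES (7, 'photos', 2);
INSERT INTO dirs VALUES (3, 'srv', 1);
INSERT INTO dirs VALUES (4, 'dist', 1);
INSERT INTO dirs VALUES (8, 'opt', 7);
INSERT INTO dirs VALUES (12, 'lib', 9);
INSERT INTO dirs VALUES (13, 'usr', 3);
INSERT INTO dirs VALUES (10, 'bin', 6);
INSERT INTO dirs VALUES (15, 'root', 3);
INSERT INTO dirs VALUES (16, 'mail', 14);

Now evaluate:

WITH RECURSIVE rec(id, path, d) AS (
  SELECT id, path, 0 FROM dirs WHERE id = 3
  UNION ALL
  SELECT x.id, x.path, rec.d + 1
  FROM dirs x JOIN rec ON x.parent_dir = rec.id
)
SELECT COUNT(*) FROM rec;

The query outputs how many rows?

6

Base: id=3 (srv) at d 0.
Iteration 1: rows with parent_dir in {3} -> media (id 5, d 1), usr (id 13, d 1), root (id 15, d 1).
Iteration 2: rows with parent_dir in {5,13,15} -> build (id 14, d 2).
Iteration 3: rows with parent_dir in {14} -> mail (id 16, d 3).
Iteration 4: no rows with parent_dir in {16}; recursion stops.
Total rows emitted: 6.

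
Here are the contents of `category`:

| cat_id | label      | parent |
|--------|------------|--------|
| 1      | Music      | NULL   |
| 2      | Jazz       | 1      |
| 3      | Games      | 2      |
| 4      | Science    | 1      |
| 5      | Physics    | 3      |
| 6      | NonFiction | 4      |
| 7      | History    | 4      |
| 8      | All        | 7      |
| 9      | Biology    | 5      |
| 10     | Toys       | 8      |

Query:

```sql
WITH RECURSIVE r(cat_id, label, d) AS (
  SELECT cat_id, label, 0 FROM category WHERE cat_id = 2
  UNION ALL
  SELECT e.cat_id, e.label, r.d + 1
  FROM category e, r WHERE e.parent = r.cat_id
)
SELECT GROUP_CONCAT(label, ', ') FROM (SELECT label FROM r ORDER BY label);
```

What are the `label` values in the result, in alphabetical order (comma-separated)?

Base: cat_id=2 (Jazz) at d 0.
Iteration 1: rows with parent in {2} -> Games (id 3, d 1).
Iteration 2: rows with parent in {3} -> Physics (id 5, d 2).
Iteration 3: rows with parent in {5} -> Biology (id 9, d 3).
Iteration 4: no rows with parent in {9}; recursion stops.

Biology, Games, Jazz, Physics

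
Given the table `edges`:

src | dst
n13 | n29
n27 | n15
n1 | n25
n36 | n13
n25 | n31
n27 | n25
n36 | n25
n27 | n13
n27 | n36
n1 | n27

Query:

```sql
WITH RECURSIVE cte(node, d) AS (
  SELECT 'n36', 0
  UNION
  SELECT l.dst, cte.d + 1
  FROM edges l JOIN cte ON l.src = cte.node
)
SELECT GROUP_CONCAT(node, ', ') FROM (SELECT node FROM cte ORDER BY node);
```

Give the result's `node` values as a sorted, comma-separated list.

Base: (n36, d=0).
Iteration 1: edges from {n36} -> (n13, d=1), (n25, d=1).
Iteration 2: edges from {n13,n25} -> (n29, d=2), (n31, d=2).
Iteration 3: no outgoing edges from {n29,n31}; recursion stops.

n13, n25, n29, n31, n36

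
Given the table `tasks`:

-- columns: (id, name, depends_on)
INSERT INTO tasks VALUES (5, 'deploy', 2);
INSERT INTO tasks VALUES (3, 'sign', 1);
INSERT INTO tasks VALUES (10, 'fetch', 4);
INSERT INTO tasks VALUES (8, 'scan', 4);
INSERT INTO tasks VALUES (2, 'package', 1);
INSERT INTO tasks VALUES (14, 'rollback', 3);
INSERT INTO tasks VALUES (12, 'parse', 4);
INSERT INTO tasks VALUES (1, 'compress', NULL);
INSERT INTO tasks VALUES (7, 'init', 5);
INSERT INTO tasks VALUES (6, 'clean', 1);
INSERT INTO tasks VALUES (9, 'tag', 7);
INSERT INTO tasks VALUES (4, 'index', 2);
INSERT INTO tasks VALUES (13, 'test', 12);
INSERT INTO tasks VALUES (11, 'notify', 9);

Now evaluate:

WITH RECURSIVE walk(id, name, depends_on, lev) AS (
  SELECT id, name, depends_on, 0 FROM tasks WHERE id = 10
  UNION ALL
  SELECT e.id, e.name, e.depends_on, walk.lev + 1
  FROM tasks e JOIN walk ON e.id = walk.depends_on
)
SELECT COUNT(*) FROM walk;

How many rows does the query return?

4

Base: id=10 (fetch), depends_on=4, lev 0.
Iteration 1: join on id=4 -> index (id 4, depends_on=2, lev 1).
Iteration 2: join on id=2 -> package (id 2, depends_on=1, lev 2).
Iteration 3: join on id=1 -> compress (id 1, depends_on=NULL, lev 3).
Iteration 4: depends_on is NULL; no match; recursion stops.
Total rows emitted: 4.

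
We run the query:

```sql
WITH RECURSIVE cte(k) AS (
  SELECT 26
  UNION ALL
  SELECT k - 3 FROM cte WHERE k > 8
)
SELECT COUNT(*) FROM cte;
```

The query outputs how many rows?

Base: k=26.
Iteration 1: 26 > 8 holds -> k = 26 - 3 = 23.
Iteration 2: 23 > 8 holds -> k = 23 - 3 = 20.
Iteration 3: 20 > 8 holds -> k = 20 - 3 = 17.
Iteration 4: 17 > 8 holds -> k = 17 - 3 = 14.
Iteration 5: 14 > 8 holds -> k = 14 - 3 = 11.
Iteration 6: 11 > 8 holds -> k = 11 - 3 = 8.
Iteration 7: 8 > 8 fails; recursion stops.
Total rows emitted: 7.

7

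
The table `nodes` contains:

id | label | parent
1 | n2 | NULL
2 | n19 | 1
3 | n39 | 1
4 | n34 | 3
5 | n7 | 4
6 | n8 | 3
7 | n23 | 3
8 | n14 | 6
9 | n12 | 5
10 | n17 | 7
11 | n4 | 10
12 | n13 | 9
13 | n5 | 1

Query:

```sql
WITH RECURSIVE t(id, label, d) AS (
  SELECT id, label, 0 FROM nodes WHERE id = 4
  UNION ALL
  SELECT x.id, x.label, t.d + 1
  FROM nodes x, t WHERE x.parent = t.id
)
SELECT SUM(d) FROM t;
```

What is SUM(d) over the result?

6

Base: id=4 (n34) at d 0.
Iteration 1: rows with parent in {4} -> n7 (id 5, d 1).
Iteration 2: rows with parent in {5} -> n12 (id 9, d 2).
Iteration 3: rows with parent in {9} -> n13 (id 12, d 3).
Iteration 4: no rows with parent in {12}; recursion stops.
SUM(d) = 0 + 1 + 2 + 3 = 6.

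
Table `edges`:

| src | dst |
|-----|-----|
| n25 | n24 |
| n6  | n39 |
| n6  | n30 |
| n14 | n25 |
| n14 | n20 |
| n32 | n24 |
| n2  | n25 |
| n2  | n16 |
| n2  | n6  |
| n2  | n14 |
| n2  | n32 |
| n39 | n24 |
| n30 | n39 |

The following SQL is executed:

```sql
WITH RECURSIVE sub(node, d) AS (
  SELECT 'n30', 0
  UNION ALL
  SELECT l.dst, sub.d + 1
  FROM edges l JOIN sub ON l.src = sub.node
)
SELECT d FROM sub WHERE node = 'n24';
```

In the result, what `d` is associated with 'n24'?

Base: (n30, d=0).
Iteration 1: edges from {n30} -> (n39, d=1).
Iteration 2: edges from {n39} -> (n24, d=2).
Iteration 3: no outgoing edges from {n24}; recursion stops.

2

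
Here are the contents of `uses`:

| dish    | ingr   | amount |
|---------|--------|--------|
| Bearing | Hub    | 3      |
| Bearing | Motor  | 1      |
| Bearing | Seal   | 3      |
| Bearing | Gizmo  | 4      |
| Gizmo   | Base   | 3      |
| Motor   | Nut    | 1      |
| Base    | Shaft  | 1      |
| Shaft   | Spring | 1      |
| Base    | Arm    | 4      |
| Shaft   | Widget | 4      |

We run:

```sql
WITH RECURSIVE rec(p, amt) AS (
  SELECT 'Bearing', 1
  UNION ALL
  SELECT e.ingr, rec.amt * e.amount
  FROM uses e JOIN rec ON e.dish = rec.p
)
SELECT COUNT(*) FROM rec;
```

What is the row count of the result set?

11

Base: (Bearing, amt=1).
Iteration 1: components of {Bearing} -> Gizmo = 1*4 = 4, Hub = 1*3 = 3, Motor = 1*1 = 1, Seal = 1*3 = 3.
Iteration 2: components of {Gizmo,Hub,Motor,Seal} -> Base = 4*3 = 12, Nut = 1*1 = 1.
Iteration 3: components of {Base,Nut} -> Arm = 12*4 = 48, Shaft = 12*1 = 12.
Iteration 4: components of {Arm,Shaft} -> Spring = 12*1 = 12, Widget = 12*4 = 48.
Iteration 5: no further components; recursion stops.
Total rows emitted: 11.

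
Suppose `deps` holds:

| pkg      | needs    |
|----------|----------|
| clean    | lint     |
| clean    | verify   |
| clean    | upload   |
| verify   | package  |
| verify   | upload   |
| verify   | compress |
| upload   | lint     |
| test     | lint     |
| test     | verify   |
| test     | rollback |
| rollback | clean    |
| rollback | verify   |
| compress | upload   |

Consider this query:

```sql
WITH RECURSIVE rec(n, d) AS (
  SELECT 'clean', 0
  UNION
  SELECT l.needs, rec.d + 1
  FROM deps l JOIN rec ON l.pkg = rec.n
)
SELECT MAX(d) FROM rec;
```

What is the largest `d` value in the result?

4

Base: (clean, d=0).
Iteration 1: edges from {clean} -> (lint, d=1), (upload, d=1), (verify, d=1).
Iteration 2: edges from {lint,upload,verify} -> (compress, d=2), (lint, d=2), (package, d=2), (upload, d=2).
Iteration 3: edges from {compress,lint,package,upload} -> (lint, d=3), (upload, d=3).
Iteration 4: edges from {lint,upload} -> (lint, d=4).
Iteration 5: no outgoing edges from {lint}; recursion stops.
d values: 0, 1, 1, 1, 2, 2, 2, 2, 3, 3, 4; the maximum is 4.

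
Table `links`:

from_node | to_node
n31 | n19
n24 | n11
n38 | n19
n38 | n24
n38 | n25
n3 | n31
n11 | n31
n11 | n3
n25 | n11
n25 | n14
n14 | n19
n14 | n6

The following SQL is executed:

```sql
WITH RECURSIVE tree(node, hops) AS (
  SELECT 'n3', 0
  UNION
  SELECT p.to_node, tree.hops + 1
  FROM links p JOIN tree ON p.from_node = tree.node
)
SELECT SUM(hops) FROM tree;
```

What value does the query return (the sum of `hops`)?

3

Base: (n3, hops=0).
Iteration 1: edges from {n3} -> (n31, hops=1).
Iteration 2: edges from {n31} -> (n19, hops=2).
Iteration 3: no outgoing edges from {n19}; recursion stops.
SUM(hops) = 0 + 1 + 2 = 3.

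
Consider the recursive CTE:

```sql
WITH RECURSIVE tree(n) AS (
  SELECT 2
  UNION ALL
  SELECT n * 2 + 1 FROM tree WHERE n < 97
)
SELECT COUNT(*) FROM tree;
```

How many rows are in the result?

7

Base: n=2.
Iteration 1: 2 < 97 holds -> n = 2 * 2 + 1 = 5.
Iteration 2: 5 < 97 holds -> n = 5 * 2 + 1 = 11.
Iteration 3: 11 < 97 holds -> n = 11 * 2 + 1 = 23.
Iteration 4: 23 < 97 holds -> n = 23 * 2 + 1 = 47.
Iteration 5: 47 < 97 holds -> n = 47 * 2 + 1 = 95.
Iteration 6: 95 < 97 holds -> n = 95 * 2 + 1 = 191.
Iteration 7: 191 < 97 fails; recursion stops.
Total rows emitted: 7.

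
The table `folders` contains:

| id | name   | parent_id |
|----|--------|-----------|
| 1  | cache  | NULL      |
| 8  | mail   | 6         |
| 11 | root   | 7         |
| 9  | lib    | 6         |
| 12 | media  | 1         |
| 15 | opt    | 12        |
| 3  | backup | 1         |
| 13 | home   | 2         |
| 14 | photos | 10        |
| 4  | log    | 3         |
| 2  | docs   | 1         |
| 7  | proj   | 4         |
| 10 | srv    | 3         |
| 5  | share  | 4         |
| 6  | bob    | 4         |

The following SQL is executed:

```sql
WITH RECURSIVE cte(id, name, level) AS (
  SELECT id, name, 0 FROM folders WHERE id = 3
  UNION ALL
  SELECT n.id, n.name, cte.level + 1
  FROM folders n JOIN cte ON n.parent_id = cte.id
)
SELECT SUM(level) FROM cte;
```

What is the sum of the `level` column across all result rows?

19

Base: id=3 (backup) at level 0.
Iteration 1: rows with parent_id in {3} -> log (id 4, level 1), srv (id 10, level 1).
Iteration 2: rows with parent_id in {4,10} -> share (id 5, level 2), bob (id 6, level 2), proj (id 7, level 2), photos (id 14, level 2).
Iteration 3: rows with parent_id in {5,6,7,14} -> mail (id 8, level 3), lib (id 9, level 3), root (id 11, level 3).
Iteration 4: no rows with parent_id in {8,9,11}; recursion stops.
SUM(level) = 0 + 1 + 1 + 2 + 2 + 2 + 2 + 3 + 3 + 3 = 19.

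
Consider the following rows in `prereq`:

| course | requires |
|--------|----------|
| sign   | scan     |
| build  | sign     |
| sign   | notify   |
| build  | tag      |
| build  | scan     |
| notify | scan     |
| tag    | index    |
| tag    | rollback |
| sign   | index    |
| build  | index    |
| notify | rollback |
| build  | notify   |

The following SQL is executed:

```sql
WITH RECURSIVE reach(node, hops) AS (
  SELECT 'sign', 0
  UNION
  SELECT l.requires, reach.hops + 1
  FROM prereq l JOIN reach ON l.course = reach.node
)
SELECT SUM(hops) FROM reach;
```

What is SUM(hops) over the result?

Base: (sign, hops=0).
Iteration 1: edges from {sign} -> (index, hops=1), (notify, hops=1), (scan, hops=1).
Iteration 2: edges from {index,notify,scan} -> (rollback, hops=2), (scan, hops=2).
Iteration 3: no outgoing edges from {rollback,scan}; recursion stops.
SUM(hops) = 0 + 1 + 1 + 1 + 2 + 2 = 7.

7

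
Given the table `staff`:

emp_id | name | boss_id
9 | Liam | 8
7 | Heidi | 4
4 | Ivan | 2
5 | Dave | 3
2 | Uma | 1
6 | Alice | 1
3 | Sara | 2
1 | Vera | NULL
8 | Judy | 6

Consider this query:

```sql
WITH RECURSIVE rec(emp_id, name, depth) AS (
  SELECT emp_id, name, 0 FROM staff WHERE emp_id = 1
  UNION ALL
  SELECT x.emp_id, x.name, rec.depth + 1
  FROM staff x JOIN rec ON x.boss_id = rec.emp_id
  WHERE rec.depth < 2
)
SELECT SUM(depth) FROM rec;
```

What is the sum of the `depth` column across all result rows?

8

Base: emp_id=1 (Vera) at depth 0.
Iteration 1: rows with boss_id in {1} -> Uma (id 2, depth 1), Alice (id 6, depth 1).
Iteration 2: rows with boss_id in {2,6} -> Sara (id 3, depth 2), Ivan (id 4, depth 2), Judy (id 8, depth 2).
Iteration 3: depth < 2 fails for all current rows; recursion stops.
SUM(depth) = 0 + 1 + 1 + 2 + 2 + 2 = 8.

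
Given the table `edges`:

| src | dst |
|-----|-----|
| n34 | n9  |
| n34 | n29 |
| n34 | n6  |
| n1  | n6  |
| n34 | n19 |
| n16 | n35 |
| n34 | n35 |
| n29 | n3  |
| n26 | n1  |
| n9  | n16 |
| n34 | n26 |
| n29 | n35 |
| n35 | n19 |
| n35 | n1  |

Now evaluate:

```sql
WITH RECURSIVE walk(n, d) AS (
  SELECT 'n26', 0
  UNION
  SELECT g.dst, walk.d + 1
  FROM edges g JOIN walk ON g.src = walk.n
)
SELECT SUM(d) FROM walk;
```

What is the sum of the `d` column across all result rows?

Base: (n26, d=0).
Iteration 1: edges from {n26} -> (n1, d=1).
Iteration 2: edges from {n1} -> (n6, d=2).
Iteration 3: no outgoing edges from {n6}; recursion stops.
SUM(d) = 0 + 1 + 2 = 3.

3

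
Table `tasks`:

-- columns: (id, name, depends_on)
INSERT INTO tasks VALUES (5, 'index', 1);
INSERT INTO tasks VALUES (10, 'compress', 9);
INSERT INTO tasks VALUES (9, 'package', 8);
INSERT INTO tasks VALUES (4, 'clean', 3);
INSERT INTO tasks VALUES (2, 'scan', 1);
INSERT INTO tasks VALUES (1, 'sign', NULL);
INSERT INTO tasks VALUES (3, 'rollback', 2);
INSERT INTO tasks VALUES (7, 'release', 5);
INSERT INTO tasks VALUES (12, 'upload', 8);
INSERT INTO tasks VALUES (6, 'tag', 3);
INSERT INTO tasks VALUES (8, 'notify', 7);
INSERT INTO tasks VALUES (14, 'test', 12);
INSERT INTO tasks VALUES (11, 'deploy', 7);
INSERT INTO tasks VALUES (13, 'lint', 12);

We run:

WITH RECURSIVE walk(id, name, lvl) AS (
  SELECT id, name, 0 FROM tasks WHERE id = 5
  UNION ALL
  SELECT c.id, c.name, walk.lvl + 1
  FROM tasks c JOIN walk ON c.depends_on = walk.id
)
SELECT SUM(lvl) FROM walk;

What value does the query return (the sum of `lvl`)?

Base: id=5 (index) at lvl 0.
Iteration 1: rows with depends_on in {5} -> release (id 7, lvl 1).
Iteration 2: rows with depends_on in {7} -> notify (id 8, lvl 2), deploy (id 11, lvl 2).
Iteration 3: rows with depends_on in {8,11} -> package (id 9, lvl 3), upload (id 12, lvl 3).
Iteration 4: rows with depends_on in {9,12} -> compress (id 10, lvl 4), lint (id 13, lvl 4), test (id 14, lvl 4).
Iteration 5: no rows with depends_on in {10,13,14}; recursion stops.
SUM(lvl) = 0 + 1 + 2 + 2 + 3 + 3 + 4 + 4 + 4 = 23.

23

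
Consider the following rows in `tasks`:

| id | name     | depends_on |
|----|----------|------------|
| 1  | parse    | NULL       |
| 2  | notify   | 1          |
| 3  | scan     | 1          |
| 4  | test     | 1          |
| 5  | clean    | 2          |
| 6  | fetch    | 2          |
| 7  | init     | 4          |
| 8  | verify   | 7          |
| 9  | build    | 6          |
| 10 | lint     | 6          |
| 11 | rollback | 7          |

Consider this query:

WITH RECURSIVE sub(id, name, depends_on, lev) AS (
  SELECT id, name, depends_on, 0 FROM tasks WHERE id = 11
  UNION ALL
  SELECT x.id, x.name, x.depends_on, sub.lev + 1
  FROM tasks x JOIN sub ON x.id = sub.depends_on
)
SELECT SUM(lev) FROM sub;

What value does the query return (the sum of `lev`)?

6

Base: id=11 (rollback), depends_on=7, lev 0.
Iteration 1: join on id=7 -> init (id 7, depends_on=4, lev 1).
Iteration 2: join on id=4 -> test (id 4, depends_on=1, lev 2).
Iteration 3: join on id=1 -> parse (id 1, depends_on=NULL, lev 3).
Iteration 4: depends_on is NULL; no match; recursion stops.
SUM(lev) = 0 + 1 + 2 + 3 = 6.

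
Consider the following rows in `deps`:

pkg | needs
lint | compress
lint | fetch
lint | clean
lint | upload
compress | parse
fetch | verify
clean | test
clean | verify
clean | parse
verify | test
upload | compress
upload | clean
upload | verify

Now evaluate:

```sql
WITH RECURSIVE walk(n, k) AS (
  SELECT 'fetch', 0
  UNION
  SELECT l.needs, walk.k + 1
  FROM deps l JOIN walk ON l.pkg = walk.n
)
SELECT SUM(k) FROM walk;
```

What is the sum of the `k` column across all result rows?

3

Base: (fetch, k=0).
Iteration 1: edges from {fetch} -> (verify, k=1).
Iteration 2: edges from {verify} -> (test, k=2).
Iteration 3: no outgoing edges from {test}; recursion stops.
SUM(k) = 0 + 1 + 2 = 3.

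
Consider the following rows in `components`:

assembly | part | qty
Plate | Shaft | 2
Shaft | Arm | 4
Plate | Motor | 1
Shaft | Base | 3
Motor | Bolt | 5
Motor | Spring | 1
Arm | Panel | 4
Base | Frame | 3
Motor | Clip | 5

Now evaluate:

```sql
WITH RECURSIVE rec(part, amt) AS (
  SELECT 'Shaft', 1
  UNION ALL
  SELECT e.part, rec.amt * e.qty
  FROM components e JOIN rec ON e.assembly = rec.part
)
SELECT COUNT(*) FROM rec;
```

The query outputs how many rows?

Base: (Shaft, amt=1).
Iteration 1: components of {Shaft} -> Arm = 1*4 = 4, Base = 1*3 = 3.
Iteration 2: components of {Arm,Base} -> Frame = 3*3 = 9, Panel = 4*4 = 16.
Iteration 3: no further components; recursion stops.
Total rows emitted: 5.

5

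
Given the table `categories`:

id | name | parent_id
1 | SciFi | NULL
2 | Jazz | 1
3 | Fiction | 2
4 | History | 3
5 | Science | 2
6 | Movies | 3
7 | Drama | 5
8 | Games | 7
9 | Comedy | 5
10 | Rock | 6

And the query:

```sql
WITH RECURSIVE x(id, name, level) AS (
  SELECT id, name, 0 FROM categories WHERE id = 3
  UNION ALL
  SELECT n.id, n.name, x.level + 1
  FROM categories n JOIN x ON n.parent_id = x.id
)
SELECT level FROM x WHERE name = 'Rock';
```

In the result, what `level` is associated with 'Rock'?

Base: id=3 (Fiction) at level 0.
Iteration 1: rows with parent_id in {3} -> History (id 4, level 1), Movies (id 6, level 1).
Iteration 2: rows with parent_id in {4,6} -> Rock (id 10, level 2).
Iteration 3: no rows with parent_id in {10}; recursion stops.

2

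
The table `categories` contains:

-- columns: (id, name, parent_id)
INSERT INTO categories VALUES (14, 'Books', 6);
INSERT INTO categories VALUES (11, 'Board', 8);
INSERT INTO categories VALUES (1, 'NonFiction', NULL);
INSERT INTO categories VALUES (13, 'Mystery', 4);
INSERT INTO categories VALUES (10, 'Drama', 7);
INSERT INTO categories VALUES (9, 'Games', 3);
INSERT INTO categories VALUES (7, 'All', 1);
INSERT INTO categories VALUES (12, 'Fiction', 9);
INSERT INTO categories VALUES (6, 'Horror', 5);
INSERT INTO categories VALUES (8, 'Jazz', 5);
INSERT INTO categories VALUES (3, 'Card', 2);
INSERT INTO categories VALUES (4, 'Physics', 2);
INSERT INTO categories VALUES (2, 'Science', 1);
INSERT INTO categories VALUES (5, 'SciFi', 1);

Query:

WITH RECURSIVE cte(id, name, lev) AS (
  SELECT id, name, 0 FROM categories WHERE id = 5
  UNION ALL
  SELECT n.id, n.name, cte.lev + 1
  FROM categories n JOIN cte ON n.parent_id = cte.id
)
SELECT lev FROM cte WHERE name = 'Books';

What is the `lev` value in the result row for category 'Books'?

2

Base: id=5 (SciFi) at lev 0.
Iteration 1: rows with parent_id in {5} -> Horror (id 6, lev 1), Jazz (id 8, lev 1).
Iteration 2: rows with parent_id in {6,8} -> Board (id 11, lev 2), Books (id 14, lev 2).
Iteration 3: no rows with parent_id in {11,14}; recursion stops.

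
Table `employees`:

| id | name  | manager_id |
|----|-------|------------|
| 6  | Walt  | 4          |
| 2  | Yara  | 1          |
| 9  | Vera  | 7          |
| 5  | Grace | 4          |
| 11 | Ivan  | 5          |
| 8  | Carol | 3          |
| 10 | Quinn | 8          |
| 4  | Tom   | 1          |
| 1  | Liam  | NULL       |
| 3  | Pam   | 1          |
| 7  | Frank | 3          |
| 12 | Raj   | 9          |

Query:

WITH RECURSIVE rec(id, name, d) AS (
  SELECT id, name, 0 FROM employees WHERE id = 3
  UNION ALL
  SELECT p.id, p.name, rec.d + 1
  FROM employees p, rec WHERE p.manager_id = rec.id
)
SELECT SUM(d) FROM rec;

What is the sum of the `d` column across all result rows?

9

Base: id=3 (Pam) at d 0.
Iteration 1: rows with manager_id in {3} -> Frank (id 7, d 1), Carol (id 8, d 1).
Iteration 2: rows with manager_id in {7,8} -> Vera (id 9, d 2), Quinn (id 10, d 2).
Iteration 3: rows with manager_id in {9,10} -> Raj (id 12, d 3).
Iteration 4: no rows with manager_id in {12}; recursion stops.
SUM(d) = 0 + 1 + 1 + 2 + 2 + 3 = 9.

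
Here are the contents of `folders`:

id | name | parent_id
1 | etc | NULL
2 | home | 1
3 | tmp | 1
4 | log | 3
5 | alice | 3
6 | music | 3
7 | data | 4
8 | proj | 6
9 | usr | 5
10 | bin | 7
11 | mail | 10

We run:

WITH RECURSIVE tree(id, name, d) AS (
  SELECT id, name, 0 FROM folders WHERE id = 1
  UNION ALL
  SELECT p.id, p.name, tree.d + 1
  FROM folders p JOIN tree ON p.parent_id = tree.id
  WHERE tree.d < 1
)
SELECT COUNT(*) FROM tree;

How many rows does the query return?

3

Base: id=1 (etc) at d 0.
Iteration 1: rows with parent_id in {1} -> home (id 2, d 1), tmp (id 3, d 1).
Iteration 2: d < 1 fails for all current rows; recursion stops.
Total rows emitted: 3.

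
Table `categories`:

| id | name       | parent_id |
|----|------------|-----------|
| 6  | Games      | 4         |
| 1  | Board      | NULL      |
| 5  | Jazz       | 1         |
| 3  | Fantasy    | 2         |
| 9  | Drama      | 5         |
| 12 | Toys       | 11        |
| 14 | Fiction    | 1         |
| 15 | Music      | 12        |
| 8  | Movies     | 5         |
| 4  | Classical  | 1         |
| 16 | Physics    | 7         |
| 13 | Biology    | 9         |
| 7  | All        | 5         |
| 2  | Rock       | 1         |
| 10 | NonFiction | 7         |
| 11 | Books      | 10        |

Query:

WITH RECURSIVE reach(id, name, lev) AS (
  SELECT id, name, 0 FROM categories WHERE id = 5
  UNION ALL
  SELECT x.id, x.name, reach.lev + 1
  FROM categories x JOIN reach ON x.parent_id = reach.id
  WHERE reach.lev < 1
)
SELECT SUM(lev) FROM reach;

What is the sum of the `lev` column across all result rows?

3

Base: id=5 (Jazz) at lev 0.
Iteration 1: rows with parent_id in {5} -> All (id 7, lev 1), Movies (id 8, lev 1), Drama (id 9, lev 1).
Iteration 2: lev < 1 fails for all current rows; recursion stops.
SUM(lev) = 0 + 1 + 1 + 1 = 3.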